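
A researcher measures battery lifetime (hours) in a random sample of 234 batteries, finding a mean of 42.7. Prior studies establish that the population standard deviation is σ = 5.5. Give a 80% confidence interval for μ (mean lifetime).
(42.24, 43.16)

z-interval (σ known):
z* = 1.282 for 80% confidence

Margin of error = z* · σ/√n = 1.282 · 5.5/√234 = 0.46

CI: (42.7 - 0.46, 42.7 + 0.46) = (42.24, 43.16)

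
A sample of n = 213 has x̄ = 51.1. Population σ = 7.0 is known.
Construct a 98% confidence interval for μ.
(49.98, 52.22)

z-interval (σ known):
z* = 2.326 for 98% confidence

Margin of error = z* · σ/√n = 2.326 · 7.0/√213 = 1.12

CI: (51.1 - 1.12, 51.1 + 1.12) = (49.98, 52.22)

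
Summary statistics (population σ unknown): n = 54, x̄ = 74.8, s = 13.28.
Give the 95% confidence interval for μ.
(71.17, 78.43)

t-interval (σ unknown):
df = n - 1 = 53
t* = 2.006 for 95% confidence

Margin of error = t* · s/√n = 2.006 · 13.28/√54 = 3.63

CI: (71.17, 78.43)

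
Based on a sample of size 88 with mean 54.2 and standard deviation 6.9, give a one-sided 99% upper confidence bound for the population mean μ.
μ ≤ 55.94

Upper bound (one-sided):
t* = 2.370 (one-sided for 99%)
Upper bound = x̄ + t* · s/√n = 54.2 + 2.370 · 6.9/√88 = 55.94

We are 99% confident that μ ≤ 55.94.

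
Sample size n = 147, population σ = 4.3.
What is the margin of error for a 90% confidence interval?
Margin of error = 0.58

Margin of error = z* · σ/√n
= 1.645 · 4.3/√147
= 1.645 · 4.3/12.1244
= 0.58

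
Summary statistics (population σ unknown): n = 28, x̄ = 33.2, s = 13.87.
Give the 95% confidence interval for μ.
(27.82, 38.58)

t-interval (σ unknown):
df = n - 1 = 27
t* = 2.052 for 95% confidence

Margin of error = t* · s/√n = 2.052 · 13.87/√28 = 5.38

CI: (27.82, 38.58)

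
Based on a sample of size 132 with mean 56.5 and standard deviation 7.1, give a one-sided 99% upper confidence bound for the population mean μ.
μ ≤ 57.96

Upper bound (one-sided):
t* = 2.355 (one-sided for 99%)
Upper bound = x̄ + t* · s/√n = 56.5 + 2.355 · 7.1/√132 = 57.96

We are 99% confident that μ ≤ 57.96.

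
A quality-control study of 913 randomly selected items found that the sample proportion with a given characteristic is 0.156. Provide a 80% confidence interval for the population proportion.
(0.141, 0.171)

Proportion CI:
SE = √(p̂(1-p̂)/n) = √(0.156 · 0.844 / 913) = 0.01201

z* = 1.282
Margin = z* · SE = 1.282 · 0.01201 = 0.0154

CI: 0.156 ± 0.0154 = (0.141, 0.171)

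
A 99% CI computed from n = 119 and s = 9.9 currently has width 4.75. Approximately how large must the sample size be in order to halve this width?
n ≈ 476

CI width ∝ 1/√n
To reduce width by factor 2, need √n to grow by 2 → need 2² = 4 times as many samples.

Current: n = 119, width = 4.75
New: n = 476, width ≈ 2.35

Width reduced by factor of 4.75/2.35 = 2.02.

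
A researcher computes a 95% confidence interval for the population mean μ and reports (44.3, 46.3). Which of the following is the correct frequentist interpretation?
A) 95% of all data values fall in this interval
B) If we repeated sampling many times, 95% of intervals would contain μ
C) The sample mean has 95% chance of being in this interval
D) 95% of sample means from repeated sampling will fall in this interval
B

A) Wrong — a CI is about the parameter μ, not individual data values.
B) Correct — this is the frequentist long-run coverage interpretation.
C) Wrong — x̄ is observed and sits in the interval by construction.
D) Wrong — coverage applies to intervals containing μ, not to future x̄ values.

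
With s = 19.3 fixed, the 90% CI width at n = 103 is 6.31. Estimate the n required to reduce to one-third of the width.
n ≈ 927

CI width ∝ 1/√n
To reduce width by factor 3, need √n to grow by 3 → need 3² = 9 times as many samples.

Current: n = 103, width = 6.31
New: n = 927, width ≈ 2.09

Width reduced by factor of 6.31/2.09 = 3.02.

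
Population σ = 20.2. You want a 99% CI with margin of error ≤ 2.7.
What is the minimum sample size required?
n ≥ 372

For margin E ≤ 2.7:
n ≥ (z* · σ / E)²
n ≥ (2.576 · 20.2 / 2.7)²
n ≥ 371.42

Minimum n = 372 (rounding up)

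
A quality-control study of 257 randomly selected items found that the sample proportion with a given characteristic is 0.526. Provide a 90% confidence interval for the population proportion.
(0.475, 0.577)

Proportion CI:
SE = √(p̂(1-p̂)/n) = √(0.526 · 0.474 / 257) = 0.03115

z* = 1.645
Margin = z* · SE = 1.645 · 0.03115 = 0.0512

CI: 0.526 ± 0.0512 = (0.475, 0.577)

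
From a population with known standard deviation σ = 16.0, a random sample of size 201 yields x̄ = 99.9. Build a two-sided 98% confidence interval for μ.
(97.27, 102.53)

z-interval (σ known):
z* = 2.326 for 98% confidence

Margin of error = z* · σ/√n = 2.326 · 16.0/√201 = 2.63

CI: (99.9 - 2.63, 99.9 + 2.63) = (97.27, 102.53)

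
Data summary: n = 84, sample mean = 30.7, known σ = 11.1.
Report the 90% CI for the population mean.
(28.71, 32.69)

z-interval (σ known):
z* = 1.645 for 90% confidence

Margin of error = z* · σ/√n = 1.645 · 11.1/√84 = 1.99

CI: (30.7 - 1.99, 30.7 + 1.99) = (28.71, 32.69)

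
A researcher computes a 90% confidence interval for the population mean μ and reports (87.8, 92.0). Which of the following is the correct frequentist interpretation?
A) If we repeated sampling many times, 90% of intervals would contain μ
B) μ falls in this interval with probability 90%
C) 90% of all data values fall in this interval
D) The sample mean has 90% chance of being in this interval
A

A) Correct — this is the frequentist long-run coverage interpretation.
B) Wrong — μ is fixed; the randomness lives in the interval, not in μ.
C) Wrong — a CI is about the parameter μ, not individual data values.
D) Wrong — x̄ is observed and sits in the interval by construction.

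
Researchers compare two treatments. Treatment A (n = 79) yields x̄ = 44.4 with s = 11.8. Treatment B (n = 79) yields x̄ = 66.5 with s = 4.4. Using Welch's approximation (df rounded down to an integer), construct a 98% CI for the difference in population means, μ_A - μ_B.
(-25.45, -18.75)

Difference: x̄₁ - x̄₂ = -22.10
SE = √(s₁²/n₁ + s₂²/n₂) = √(11.8²/79 + 4.4²/79) = 1.4169
df = 99.28 → 99 (Welch–Satterthwaite, rounded down)
t* = 2.365

CI: -22.10 ± 2.365 · 1.4169 = -22.10 ± 3.35 = (-25.45, -18.75)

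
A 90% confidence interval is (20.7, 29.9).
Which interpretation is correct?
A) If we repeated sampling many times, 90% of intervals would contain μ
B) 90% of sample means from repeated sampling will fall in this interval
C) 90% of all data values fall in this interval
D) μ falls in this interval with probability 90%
A

A) Correct — this is the frequentist long-run coverage interpretation.
B) Wrong — coverage applies to intervals containing μ, not to future x̄ values.
C) Wrong — a CI is about the parameter μ, not individual data values.
D) Wrong — μ is fixed; the randomness lives in the interval, not in μ.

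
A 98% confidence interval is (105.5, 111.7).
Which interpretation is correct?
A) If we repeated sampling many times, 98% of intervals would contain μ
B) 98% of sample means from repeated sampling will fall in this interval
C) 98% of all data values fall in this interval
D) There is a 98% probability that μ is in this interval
A

A) Correct — this is the frequentist long-run coverage interpretation.
B) Wrong — coverage applies to intervals containing μ, not to future x̄ values.
C) Wrong — a CI is about the parameter μ, not individual data values.
D) Wrong — μ is fixed; the randomness lives in the interval, not in μ.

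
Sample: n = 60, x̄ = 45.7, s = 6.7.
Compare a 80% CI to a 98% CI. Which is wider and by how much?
98% CI is wider by 1.90

df = 59
80% CI: t* = 1.296, (44.58, 46.82), width = 2 · t* · s/√n = 2.24
98% CI: t* = 2.391, (43.63, 47.77), width = 2 · t* · s/√n = 4.14

The 98% CI is wider by 4.14 - 2.24 = 1.90.
Higher confidence requires a wider interval.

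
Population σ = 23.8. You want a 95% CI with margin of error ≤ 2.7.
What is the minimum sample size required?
n ≥ 299

For margin E ≤ 2.7:
n ≥ (z* · σ / E)²
n ≥ (1.960 · 23.8 / 2.7)²
n ≥ 298.50

Minimum n = 299 (rounding up)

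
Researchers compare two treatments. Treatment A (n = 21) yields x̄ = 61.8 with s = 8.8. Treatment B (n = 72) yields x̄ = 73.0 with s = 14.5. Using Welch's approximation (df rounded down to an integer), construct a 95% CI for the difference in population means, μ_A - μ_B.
(-16.35, -6.05)

Difference: x̄₁ - x̄₂ = -11.20
SE = √(s₁²/n₁ + s₂²/n₂) = √(8.8²/21 + 14.5²/72) = 2.5706
df = 54.58 → 54 (Welch–Satterthwaite, rounded down)
t* = 2.005

CI: -11.20 ± 2.005 · 2.5706 = -11.20 ± 5.15 = (-16.35, -6.05)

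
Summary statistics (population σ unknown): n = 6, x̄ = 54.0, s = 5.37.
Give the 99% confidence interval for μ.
(45.16, 62.84)

t-interval (σ unknown):
df = n - 1 = 5
t* = 4.032 for 99% confidence

Margin of error = t* · s/√n = 4.032 · 5.37/√6 = 8.84

CI: (45.16, 62.84)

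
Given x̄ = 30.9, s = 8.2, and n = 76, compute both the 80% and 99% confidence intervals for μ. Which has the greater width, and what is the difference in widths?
99% CI is wider by 2.54

df = 75
80% CI: t* = 1.293, (29.68, 32.12), width = 2 · t* · s/√n = 2.43
99% CI: t* = 2.643, (28.41, 33.39), width = 2 · t* · s/√n = 4.97

The 99% CI is wider by 4.97 - 2.43 = 2.54.
Higher confidence requires a wider interval.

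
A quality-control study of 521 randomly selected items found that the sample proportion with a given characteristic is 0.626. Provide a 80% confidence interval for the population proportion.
(0.599, 0.653)

Proportion CI:
SE = √(p̂(1-p̂)/n) = √(0.626 · 0.374 / 521) = 0.02120

z* = 1.282
Margin = z* · SE = 1.282 · 0.02120 = 0.0272

CI: 0.626 ± 0.0272 = (0.599, 0.653)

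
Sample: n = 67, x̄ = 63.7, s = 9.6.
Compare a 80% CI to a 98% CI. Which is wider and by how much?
98% CI is wider by 2.55

df = 66
80% CI: t* = 1.295, (62.18, 65.22), width = 2 · t* · s/√n = 3.04
98% CI: t* = 2.384, (60.90, 66.50), width = 2 · t* · s/√n = 5.59

The 98% CI is wider by 5.59 - 3.04 = 2.55.
Higher confidence requires a wider interval.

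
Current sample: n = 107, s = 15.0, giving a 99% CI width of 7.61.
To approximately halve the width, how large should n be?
n ≈ 428

CI width ∝ 1/√n
To reduce width by factor 2, need √n to grow by 2 → need 2² = 4 times as many samples.

Current: n = 107, width = 7.61
New: n = 428, width ≈ 3.75

Width reduced by factor of 7.61/3.75 = 2.03.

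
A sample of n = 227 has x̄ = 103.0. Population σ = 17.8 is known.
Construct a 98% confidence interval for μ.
(100.25, 105.75)

z-interval (σ known):
z* = 2.326 for 98% confidence

Margin of error = z* · σ/√n = 2.326 · 17.8/√227 = 2.75

CI: (103.0 - 2.75, 103.0 + 2.75) = (100.25, 105.75)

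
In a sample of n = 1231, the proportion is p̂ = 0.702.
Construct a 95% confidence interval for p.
(0.676, 0.728)

Proportion CI:
SE = √(p̂(1-p̂)/n) = √(0.702 · 0.298 / 1231) = 0.01304

z* = 1.960
Margin = z* · SE = 1.960 · 0.01304 = 0.0256

CI: 0.702 ± 0.0256 = (0.676, 0.728)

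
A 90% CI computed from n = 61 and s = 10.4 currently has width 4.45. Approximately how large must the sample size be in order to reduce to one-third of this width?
n ≈ 549

CI width ∝ 1/√n
To reduce width by factor 3, need √n to grow by 3 → need 3² = 9 times as many samples.

Current: n = 61, width = 4.45
New: n = 549, width ≈ 1.46

Width reduced by factor of 4.45/1.46 = 3.05.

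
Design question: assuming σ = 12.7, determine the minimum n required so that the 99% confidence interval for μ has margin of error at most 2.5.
n ≥ 172

For margin E ≤ 2.5:
n ≥ (z* · σ / E)²
n ≥ (2.576 · 12.7 / 2.5)²
n ≥ 171.25

Minimum n = 172 (rounding up)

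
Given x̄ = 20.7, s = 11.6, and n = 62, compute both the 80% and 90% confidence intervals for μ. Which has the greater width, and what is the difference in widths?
90% CI is wider by 1.10

df = 61
80% CI: t* = 1.296, (18.79, 22.61), width = 2 · t* · s/√n = 3.82
90% CI: t* = 1.670, (18.24, 23.16), width = 2 · t* · s/√n = 4.92

The 90% CI is wider by 4.92 - 3.82 = 1.10.
Higher confidence requires a wider interval.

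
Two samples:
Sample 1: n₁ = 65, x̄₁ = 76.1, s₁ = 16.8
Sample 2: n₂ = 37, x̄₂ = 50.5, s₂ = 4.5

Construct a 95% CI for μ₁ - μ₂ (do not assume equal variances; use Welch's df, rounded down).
(21.20, 30.00)

Difference: x̄₁ - x̄₂ = 25.60
SE = √(s₁²/n₁ + s₂²/n₂) = √(16.8²/65 + 4.5²/37) = 2.2112
df = 78.92 → 78 (Welch–Satterthwaite, rounded down)
t* = 1.991

CI: 25.60 ± 1.991 · 2.2112 = 25.60 ± 4.40 = (21.20, 30.00)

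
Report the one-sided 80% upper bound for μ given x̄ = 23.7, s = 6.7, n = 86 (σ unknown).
μ ≤ 24.31

Upper bound (one-sided):
t* = 0.846 (one-sided for 80%)
Upper bound = x̄ + t* · s/√n = 23.7 + 0.846 · 6.7/√86 = 24.31

We are 80% confident that μ ≤ 24.31.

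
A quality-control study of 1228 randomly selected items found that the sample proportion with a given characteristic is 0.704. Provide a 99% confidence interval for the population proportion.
(0.670, 0.738)

Proportion CI:
SE = √(p̂(1-p̂)/n) = √(0.704 · 0.296 / 1228) = 0.01303

z* = 2.576
Margin = z* · SE = 2.576 · 0.01303 = 0.0336

CI: 0.704 ± 0.0336 = (0.670, 0.738)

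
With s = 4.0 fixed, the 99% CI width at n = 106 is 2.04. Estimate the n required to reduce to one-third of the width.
n ≈ 954

CI width ∝ 1/√n
To reduce width by factor 3, need √n to grow by 3 → need 3² = 9 times as many samples.

Current: n = 106, width = 2.04
New: n = 954, width ≈ 0.67

Width reduced by factor of 2.04/0.67 = 3.04.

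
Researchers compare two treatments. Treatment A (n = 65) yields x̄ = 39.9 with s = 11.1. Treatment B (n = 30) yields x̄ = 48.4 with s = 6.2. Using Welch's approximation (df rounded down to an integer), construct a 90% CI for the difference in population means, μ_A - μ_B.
(-11.46, -5.54)

Difference: x̄₁ - x̄₂ = -8.50
SE = √(s₁²/n₁ + s₂²/n₂) = √(11.1²/65 + 6.2²/30) = 1.7824
df = 89.51 → 89 (Welch–Satterthwaite, rounded down)
t* = 1.662

CI: -8.50 ± 1.662 · 1.7824 = -8.50 ± 2.96 = (-11.46, -5.54)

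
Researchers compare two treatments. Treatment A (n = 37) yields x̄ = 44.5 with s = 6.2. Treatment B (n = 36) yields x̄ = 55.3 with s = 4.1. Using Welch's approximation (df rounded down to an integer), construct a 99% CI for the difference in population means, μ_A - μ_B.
(-14.06, -7.54)

Difference: x̄₁ - x̄₂ = -10.80
SE = √(s₁²/n₁ + s₂²/n₂) = √(6.2²/37 + 4.1²/36) = 1.2271
df = 62.62 → 62 (Welch–Satterthwaite, rounded down)
t* = 2.657

CI: -10.80 ± 2.657 · 1.2271 = -10.80 ± 3.26 = (-14.06, -7.54)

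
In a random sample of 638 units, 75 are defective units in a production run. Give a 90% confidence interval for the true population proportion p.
(0.097, 0.139)

Proportion CI:
p̂ = 75/638 = 0.11755
SE = √(p̂(1-p̂)/n) = √(0.11755 · 0.88245 / 638) = 0.01275

z* = 1.645
Margin = z* · SE = 1.645 · 0.01275 = 0.0210

CI: 0.11755 ± 0.0210 = (0.097, 0.139)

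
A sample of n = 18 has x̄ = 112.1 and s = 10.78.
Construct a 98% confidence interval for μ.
(105.58, 118.62)

t-interval (σ unknown):
df = n - 1 = 17
t* = 2.567 for 98% confidence

Margin of error = t* · s/√n = 2.567 · 10.78/√18 = 6.52

CI: (105.58, 118.62)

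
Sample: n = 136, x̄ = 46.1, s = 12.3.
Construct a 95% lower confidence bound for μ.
μ ≥ 44.35

Lower bound (one-sided):
t* = 1.656 (one-sided for 95%)
Lower bound = x̄ - t* · s/√n = 46.1 - 1.656 · 12.3/√136 = 44.35

We are 95% confident that μ ≥ 44.35.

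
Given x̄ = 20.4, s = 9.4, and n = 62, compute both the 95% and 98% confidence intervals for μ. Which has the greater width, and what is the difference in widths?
98% CI is wider by 0.92

df = 61
95% CI: t* = 2.000, (18.01, 22.79), width = 2 · t* · s/√n = 4.78
98% CI: t* = 2.389, (17.55, 23.25), width = 2 · t* · s/√n = 5.70

The 98% CI is wider by 5.70 - 4.78 = 0.92.
Higher confidence requires a wider interval.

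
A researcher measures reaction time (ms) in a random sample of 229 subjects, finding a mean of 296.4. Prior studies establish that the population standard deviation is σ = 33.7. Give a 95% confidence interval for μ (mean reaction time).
(292.04, 300.76)

z-interval (σ known):
z* = 1.960 for 95% confidence

Margin of error = z* · σ/√n = 1.960 · 33.7/√229 = 4.36

CI: (296.4 - 4.36, 296.4 + 4.36) = (292.04, 300.76)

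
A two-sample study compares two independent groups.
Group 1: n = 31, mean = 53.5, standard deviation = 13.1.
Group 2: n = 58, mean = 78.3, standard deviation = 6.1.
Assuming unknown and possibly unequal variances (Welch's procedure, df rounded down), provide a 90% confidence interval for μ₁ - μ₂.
(-28.99, -20.61)

Difference: x̄₁ - x̄₂ = -24.80
SE = √(s₁²/n₁ + s₂²/n₂) = √(13.1²/31 + 6.1²/58) = 2.4854
df = 37.09 → 37 (Welch–Satterthwaite, rounded down)
t* = 1.687

CI: -24.80 ± 1.687 · 2.4854 = -24.80 ± 4.19 = (-28.99, -20.61)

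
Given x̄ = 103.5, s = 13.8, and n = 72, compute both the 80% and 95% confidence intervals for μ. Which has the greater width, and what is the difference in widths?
95% CI is wider by 2.28

df = 71
80% CI: t* = 1.294, (101.40, 105.60), width = 2 · t* · s/√n = 4.21
95% CI: t* = 1.994, (100.26, 106.74), width = 2 · t* · s/√n = 6.49

The 95% CI is wider by 6.49 - 4.21 = 2.28.
Higher confidence requires a wider interval.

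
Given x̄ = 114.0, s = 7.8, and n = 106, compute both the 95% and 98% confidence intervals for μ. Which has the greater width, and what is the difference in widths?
98% CI is wider by 0.58

df = 105
95% CI: t* = 1.983, (112.50, 115.50), width = 2 · t* · s/√n = 3.00
98% CI: t* = 2.362, (112.21, 115.79), width = 2 · t* · s/√n = 3.58

The 98% CI is wider by 3.58 - 3.00 = 0.58.
Higher confidence requires a wider interval.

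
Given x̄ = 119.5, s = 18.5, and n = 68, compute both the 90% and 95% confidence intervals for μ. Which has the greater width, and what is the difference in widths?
95% CI is wider by 1.48

df = 67
90% CI: t* = 1.668, (115.76, 123.24), width = 2 · t* · s/√n = 7.48
95% CI: t* = 1.996, (115.02, 123.98), width = 2 · t* · s/√n = 8.96

The 95% CI is wider by 8.96 - 7.48 = 1.48.
Higher confidence requires a wider interval.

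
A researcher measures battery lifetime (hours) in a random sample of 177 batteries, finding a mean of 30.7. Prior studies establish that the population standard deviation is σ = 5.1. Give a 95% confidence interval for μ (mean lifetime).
(29.95, 31.45)

z-interval (σ known):
z* = 1.960 for 95% confidence

Margin of error = z* · σ/√n = 1.960 · 5.1/√177 = 0.75

CI: (30.7 - 0.75, 30.7 + 0.75) = (29.95, 31.45)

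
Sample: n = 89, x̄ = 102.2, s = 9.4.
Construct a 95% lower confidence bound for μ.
μ ≥ 100.54

Lower bound (one-sided):
t* = 1.662 (one-sided for 95%)
Lower bound = x̄ - t* · s/√n = 102.2 - 1.662 · 9.4/√89 = 100.54

We are 95% confident that μ ≥ 100.54.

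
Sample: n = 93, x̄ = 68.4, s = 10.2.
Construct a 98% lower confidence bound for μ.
μ ≥ 66.20

Lower bound (one-sided):
t* = 2.083 (one-sided for 98%)
Lower bound = x̄ - t* · s/√n = 68.4 - 2.083 · 10.2/√93 = 66.20

We are 98% confident that μ ≥ 66.20.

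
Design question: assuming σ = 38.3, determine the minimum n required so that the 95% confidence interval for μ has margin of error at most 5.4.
n ≥ 194

For margin E ≤ 5.4:
n ≥ (z* · σ / E)²
n ≥ (1.960 · 38.3 / 5.4)²
n ≥ 193.25

Minimum n = 194 (rounding up)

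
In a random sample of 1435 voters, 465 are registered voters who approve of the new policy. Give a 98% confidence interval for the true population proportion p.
(0.295, 0.353)

Proportion CI:
p̂ = 465/1435 = 0.32404
SE = √(p̂(1-p̂)/n) = √(0.32404 · 0.67596 / 1435) = 0.01235

z* = 2.326
Margin = z* · SE = 2.326 · 0.01235 = 0.0287

CI: 0.32404 ± 0.0287 = (0.295, 0.353)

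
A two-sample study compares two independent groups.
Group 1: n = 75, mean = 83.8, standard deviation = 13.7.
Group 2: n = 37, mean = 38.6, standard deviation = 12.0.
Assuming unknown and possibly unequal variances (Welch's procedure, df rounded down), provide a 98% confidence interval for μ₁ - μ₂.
(39.20, 51.20)

Difference: x̄₁ - x̄₂ = 45.20
SE = √(s₁²/n₁ + s₂²/n₂) = √(13.7²/75 + 12.0²/37) = 2.5287
df = 80.91 → 80 (Welch–Satterthwaite, rounded down)
t* = 2.374

CI: 45.20 ± 2.374 · 2.5287 = 45.20 ± 6.00 = (39.20, 51.20)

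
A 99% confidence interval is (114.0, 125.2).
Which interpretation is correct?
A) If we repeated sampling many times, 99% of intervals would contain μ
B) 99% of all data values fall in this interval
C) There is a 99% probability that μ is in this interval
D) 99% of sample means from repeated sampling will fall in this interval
A

A) Correct — this is the frequentist long-run coverage interpretation.
B) Wrong — a CI is about the parameter μ, not individual data values.
C) Wrong — μ is fixed; the randomness lives in the interval, not in μ.
D) Wrong — coverage applies to intervals containing μ, not to future x̄ values.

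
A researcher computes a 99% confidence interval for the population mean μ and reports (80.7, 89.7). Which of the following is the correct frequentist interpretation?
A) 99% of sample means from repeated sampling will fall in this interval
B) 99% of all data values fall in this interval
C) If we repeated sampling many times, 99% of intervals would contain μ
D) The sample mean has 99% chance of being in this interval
C

A) Wrong — coverage applies to intervals containing μ, not to future x̄ values.
B) Wrong — a CI is about the parameter μ, not individual data values.
C) Correct — this is the frequentist long-run coverage interpretation.
D) Wrong — x̄ is observed and sits in the interval by construction.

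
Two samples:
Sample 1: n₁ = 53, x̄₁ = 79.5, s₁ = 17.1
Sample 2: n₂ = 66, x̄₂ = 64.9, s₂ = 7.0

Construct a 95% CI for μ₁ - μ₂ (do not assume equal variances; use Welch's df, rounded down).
(9.60, 19.60)

Difference: x̄₁ - x̄₂ = 14.60
SE = √(s₁²/n₁ + s₂²/n₂) = √(17.1²/53 + 7.0²/66) = 2.5019
df = 65.98 → 65 (Welch–Satterthwaite, rounded down)
t* = 1.997

CI: 14.60 ± 1.997 · 2.5019 = 14.60 ± 5.00 = (9.60, 19.60)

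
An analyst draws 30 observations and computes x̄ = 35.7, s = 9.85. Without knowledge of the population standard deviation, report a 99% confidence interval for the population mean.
(30.74, 40.66)

t-interval (σ unknown):
df = n - 1 = 29
t* = 2.756 for 99% confidence

Margin of error = t* · s/√n = 2.756 · 9.85/√30 = 4.96

CI: (30.74, 40.66)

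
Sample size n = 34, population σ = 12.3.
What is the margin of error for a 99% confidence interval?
Margin of error = 5.43

Margin of error = z* · σ/√n
= 2.576 · 12.3/√34
= 2.576 · 12.3/5.8310
= 5.43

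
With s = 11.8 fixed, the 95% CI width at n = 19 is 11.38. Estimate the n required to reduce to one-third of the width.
n ≈ 171

CI width ∝ 1/√n
To reduce width by factor 3, need √n to grow by 3 → need 3² = 9 times as many samples.

Current: n = 19, width = 11.38
New: n = 171, width ≈ 3.56

Width reduced by factor of 11.38/3.56 = 3.20.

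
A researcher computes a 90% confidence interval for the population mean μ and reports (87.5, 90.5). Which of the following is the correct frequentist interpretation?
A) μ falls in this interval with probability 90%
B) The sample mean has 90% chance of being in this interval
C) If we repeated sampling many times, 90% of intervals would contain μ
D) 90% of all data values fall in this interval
C

A) Wrong — μ is fixed; the randomness lives in the interval, not in μ.
B) Wrong — x̄ is observed and sits in the interval by construction.
C) Correct — this is the frequentist long-run coverage interpretation.
D) Wrong — a CI is about the parameter μ, not individual data values.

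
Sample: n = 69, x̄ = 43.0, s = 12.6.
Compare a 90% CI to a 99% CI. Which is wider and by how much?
99% CI is wider by 2.98

df = 68
90% CI: t* = 1.668, (40.47, 45.53), width = 2 · t* · s/√n = 5.06
99% CI: t* = 2.650, (38.98, 47.02), width = 2 · t* · s/√n = 8.04

The 99% CI is wider by 8.04 - 5.06 = 2.98.
Higher confidence requires a wider interval.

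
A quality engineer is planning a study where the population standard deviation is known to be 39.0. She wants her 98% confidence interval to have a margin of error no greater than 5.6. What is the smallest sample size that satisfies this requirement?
n ≥ 263

For margin E ≤ 5.6:
n ≥ (z* · σ / E)²
n ≥ (2.326 · 39.0 / 5.6)²
n ≥ 262.41

Minimum n = 263 (rounding up)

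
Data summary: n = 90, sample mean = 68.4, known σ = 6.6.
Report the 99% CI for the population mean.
(66.61, 70.19)

z-interval (σ known):
z* = 2.576 for 99% confidence

Margin of error = z* · σ/√n = 2.576 · 6.6/√90 = 1.79

CI: (68.4 - 1.79, 68.4 + 1.79) = (66.61, 70.19)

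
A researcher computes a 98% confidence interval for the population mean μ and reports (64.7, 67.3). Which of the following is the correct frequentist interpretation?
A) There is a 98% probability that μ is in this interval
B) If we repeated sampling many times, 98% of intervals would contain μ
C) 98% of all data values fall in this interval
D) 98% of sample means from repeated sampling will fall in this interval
B

A) Wrong — μ is fixed; the randomness lives in the interval, not in μ.
B) Correct — this is the frequentist long-run coverage interpretation.
C) Wrong — a CI is about the parameter μ, not individual data values.
D) Wrong — coverage applies to intervals containing μ, not to future x̄ values.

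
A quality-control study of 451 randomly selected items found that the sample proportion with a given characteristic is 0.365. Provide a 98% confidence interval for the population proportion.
(0.312, 0.418)

Proportion CI:
SE = √(p̂(1-p̂)/n) = √(0.365 · 0.635 / 451) = 0.02267

z* = 2.326
Margin = z* · SE = 2.326 · 0.02267 = 0.0527

CI: 0.365 ± 0.0527 = (0.312, 0.418)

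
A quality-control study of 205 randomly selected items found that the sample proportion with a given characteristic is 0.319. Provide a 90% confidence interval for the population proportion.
(0.265, 0.373)

Proportion CI:
SE = √(p̂(1-p̂)/n) = √(0.319 · 0.681 / 205) = 0.03255

z* = 1.645
Margin = z* · SE = 1.645 · 0.03255 = 0.0535

CI: 0.319 ± 0.0535 = (0.265, 0.373)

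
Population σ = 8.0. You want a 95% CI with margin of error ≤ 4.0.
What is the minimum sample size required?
n ≥ 16

For margin E ≤ 4.0:
n ≥ (z* · σ / E)²
n ≥ (1.960 · 8.0 / 4.0)²
n ≥ 15.37

Minimum n = 16 (rounding up)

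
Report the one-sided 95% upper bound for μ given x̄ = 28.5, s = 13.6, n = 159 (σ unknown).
μ ≤ 30.29

Upper bound (one-sided):
t* = 1.655 (one-sided for 95%)
Upper bound = x̄ + t* · s/√n = 28.5 + 1.655 · 13.6/√159 = 30.29

We are 95% confident that μ ≤ 30.29.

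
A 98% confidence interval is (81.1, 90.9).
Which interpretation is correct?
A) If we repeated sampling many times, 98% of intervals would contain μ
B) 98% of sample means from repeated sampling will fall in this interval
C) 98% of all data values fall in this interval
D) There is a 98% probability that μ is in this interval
A

A) Correct — this is the frequentist long-run coverage interpretation.
B) Wrong — coverage applies to intervals containing μ, not to future x̄ values.
C) Wrong — a CI is about the parameter μ, not individual data values.
D) Wrong — μ is fixed; the randomness lives in the interval, not in μ.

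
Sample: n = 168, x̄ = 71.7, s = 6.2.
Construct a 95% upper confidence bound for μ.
μ ≤ 72.49

Upper bound (one-sided):
t* = 1.654 (one-sided for 95%)
Upper bound = x̄ + t* · s/√n = 71.7 + 1.654 · 6.2/√168 = 72.49

We are 95% confident that μ ≤ 72.49.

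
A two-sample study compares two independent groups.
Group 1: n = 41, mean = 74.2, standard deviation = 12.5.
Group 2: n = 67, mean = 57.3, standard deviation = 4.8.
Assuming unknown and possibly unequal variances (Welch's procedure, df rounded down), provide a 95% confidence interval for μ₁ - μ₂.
(12.80, 21.00)

Difference: x̄₁ - x̄₂ = 16.90
SE = √(s₁²/n₁ + s₂²/n₂) = √(12.5²/41 + 4.8²/67) = 2.0383
df = 47.31 → 47 (Welch–Satterthwaite, rounded down)
t* = 2.012

CI: 16.90 ± 2.012 · 2.0383 = 16.90 ± 4.10 = (12.80, 21.00)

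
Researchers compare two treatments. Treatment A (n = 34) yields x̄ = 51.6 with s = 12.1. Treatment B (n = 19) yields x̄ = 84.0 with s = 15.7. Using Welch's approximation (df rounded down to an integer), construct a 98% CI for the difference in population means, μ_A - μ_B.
(-42.61, -22.19)

Difference: x̄₁ - x̄₂ = -32.40
SE = √(s₁²/n₁ + s₂²/n₂) = √(12.1²/34 + 15.7²/19) = 4.1568
df = 30.12 → 30 (Welch–Satterthwaite, rounded down)
t* = 2.457

CI: -32.40 ± 2.457 · 4.1568 = -32.40 ± 10.21 = (-42.61, -22.19)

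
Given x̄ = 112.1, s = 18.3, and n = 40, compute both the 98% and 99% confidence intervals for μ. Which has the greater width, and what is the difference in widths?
99% CI is wider by 1.63

df = 39
98% CI: t* = 2.426, (105.08, 119.12), width = 2 · t* · s/√n = 14.04
99% CI: t* = 2.708, (104.26, 119.94), width = 2 · t* · s/√n = 15.67

The 99% CI is wider by 15.67 - 14.04 = 1.63.
Higher confidence requires a wider interval.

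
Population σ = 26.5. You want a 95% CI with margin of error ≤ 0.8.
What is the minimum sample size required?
n ≥ 4216

For margin E ≤ 0.8:
n ≥ (z* · σ / E)²
n ≥ (1.960 · 26.5 / 0.8)²
n ≥ 4215.26

Minimum n = 4216 (rounding up)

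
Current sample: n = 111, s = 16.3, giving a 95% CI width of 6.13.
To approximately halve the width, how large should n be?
n ≈ 444

CI width ∝ 1/√n
To reduce width by factor 2, need √n to grow by 2 → need 2² = 4 times as many samples.

Current: n = 111, width = 6.13
New: n = 444, width ≈ 3.04

Width reduced by factor of 6.13/3.04 = 2.02.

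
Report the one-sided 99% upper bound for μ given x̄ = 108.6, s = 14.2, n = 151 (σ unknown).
μ ≤ 111.32

Upper bound (one-sided):
t* = 2.351 (one-sided for 99%)
Upper bound = x̄ + t* · s/√n = 108.6 + 2.351 · 14.2/√151 = 111.32

We are 99% confident that μ ≤ 111.32.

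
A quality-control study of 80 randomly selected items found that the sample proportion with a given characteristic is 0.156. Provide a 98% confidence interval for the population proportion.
(0.062, 0.250)

Proportion CI:
SE = √(p̂(1-p̂)/n) = √(0.156 · 0.844 / 80) = 0.04057

z* = 2.326
Margin = z* · SE = 2.326 · 0.04057 = 0.0944

CI: 0.156 ± 0.0944 = (0.062, 0.250)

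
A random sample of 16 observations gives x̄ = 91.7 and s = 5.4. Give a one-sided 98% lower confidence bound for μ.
μ ≥ 88.66

Lower bound (one-sided):
t* = 2.249 (one-sided for 98%)
Lower bound = x̄ - t* · s/√n = 91.7 - 2.249 · 5.4/√16 = 88.66

We are 98% confident that μ ≥ 88.66.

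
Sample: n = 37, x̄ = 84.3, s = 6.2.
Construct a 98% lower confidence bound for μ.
μ ≥ 82.13

Lower bound (one-sided):
t* = 2.131 (one-sided for 98%)
Lower bound = x̄ - t* · s/√n = 84.3 - 2.131 · 6.2/√37 = 82.13

We are 98% confident that μ ≥ 82.13.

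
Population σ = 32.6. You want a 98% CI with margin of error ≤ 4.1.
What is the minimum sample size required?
n ≥ 343

For margin E ≤ 4.1:
n ≥ (z* · σ / E)²
n ≥ (2.326 · 32.6 / 4.1)²
n ≥ 342.05

Minimum n = 343 (rounding up)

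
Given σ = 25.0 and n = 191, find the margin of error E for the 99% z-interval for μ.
Margin of error = 4.66

Margin of error = z* · σ/√n
= 2.576 · 25.0/√191
= 2.576 · 25.0/13.8203
= 4.66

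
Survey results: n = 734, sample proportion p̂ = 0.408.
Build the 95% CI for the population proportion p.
(0.372, 0.444)

Proportion CI:
SE = √(p̂(1-p̂)/n) = √(0.408 · 0.592 / 734) = 0.01814

z* = 1.960
Margin = z* · SE = 1.960 · 0.01814 = 0.0356

CI: 0.408 ± 0.0356 = (0.372, 0.444)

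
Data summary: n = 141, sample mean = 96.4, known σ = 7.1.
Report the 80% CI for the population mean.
(95.63, 97.17)

z-interval (σ known):
z* = 1.282 for 80% confidence

Margin of error = z* · σ/√n = 1.282 · 7.1/√141 = 0.77

CI: (96.4 - 0.77, 96.4 + 0.77) = (95.63, 97.17)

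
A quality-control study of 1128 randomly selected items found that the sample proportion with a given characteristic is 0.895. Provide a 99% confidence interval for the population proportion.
(0.871, 0.919)

Proportion CI:
SE = √(p̂(1-p̂)/n) = √(0.895 · 0.105 / 1128) = 0.00913

z* = 2.576
Margin = z* · SE = 2.576 · 0.00913 = 0.0235

CI: 0.895 ± 0.0235 = (0.871, 0.919)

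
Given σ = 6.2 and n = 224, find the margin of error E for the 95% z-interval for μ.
Margin of error = 0.81

Margin of error = z* · σ/√n
= 1.960 · 6.2/√224
= 1.960 · 6.2/14.9666
= 0.81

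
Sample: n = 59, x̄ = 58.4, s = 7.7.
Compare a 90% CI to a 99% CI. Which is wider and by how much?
99% CI is wider by 1.99

df = 58
90% CI: t* = 1.672, (56.72, 60.08), width = 2 · t* · s/√n = 3.35
99% CI: t* = 2.663, (55.73, 61.07), width = 2 · t* · s/√n = 5.34

The 99% CI is wider by 5.34 - 3.35 = 1.99.
Higher confidence requires a wider interval.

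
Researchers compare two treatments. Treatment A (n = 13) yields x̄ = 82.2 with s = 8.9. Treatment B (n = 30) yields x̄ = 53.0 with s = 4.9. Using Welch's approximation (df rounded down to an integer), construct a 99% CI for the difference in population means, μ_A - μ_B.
(21.46, 36.94)

Difference: x̄₁ - x̄₂ = 29.20
SE = √(s₁²/n₁ + s₂²/n₂) = √(8.9²/13 + 4.9²/30) = 2.6255
df = 15.25 → 15 (Welch–Satterthwaite, rounded down)
t* = 2.947

CI: 29.20 ± 2.947 · 2.6255 = 29.20 ± 7.74 = (21.46, 36.94)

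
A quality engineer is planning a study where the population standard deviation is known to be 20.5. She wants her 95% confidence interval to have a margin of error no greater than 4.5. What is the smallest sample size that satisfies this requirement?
n ≥ 80

For margin E ≤ 4.5:
n ≥ (z* · σ / E)²
n ≥ (1.960 · 20.5 / 4.5)²
n ≥ 79.73

Minimum n = 80 (rounding up)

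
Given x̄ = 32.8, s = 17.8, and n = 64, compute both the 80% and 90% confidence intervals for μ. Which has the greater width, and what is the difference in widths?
90% CI is wider by 1.67

df = 63
80% CI: t* = 1.295, (29.92, 35.68), width = 2 · t* · s/√n = 5.76
90% CI: t* = 1.669, (29.09, 36.51), width = 2 · t* · s/√n = 7.43

The 90% CI is wider by 7.43 - 5.76 = 1.67.
Higher confidence requires a wider interval.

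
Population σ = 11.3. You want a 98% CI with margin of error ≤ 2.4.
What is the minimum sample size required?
n ≥ 120

For margin E ≤ 2.4:
n ≥ (z* · σ / E)²
n ≥ (2.326 · 11.3 / 2.4)²
n ≥ 119.94

Minimum n = 120 (rounding up)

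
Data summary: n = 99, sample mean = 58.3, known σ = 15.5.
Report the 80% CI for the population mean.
(56.30, 60.30)

z-interval (σ known):
z* = 1.282 for 80% confidence

Margin of error = z* · σ/√n = 1.282 · 15.5/√99 = 2.00

CI: (58.3 - 2.00, 58.3 + 2.00) = (56.30, 60.30)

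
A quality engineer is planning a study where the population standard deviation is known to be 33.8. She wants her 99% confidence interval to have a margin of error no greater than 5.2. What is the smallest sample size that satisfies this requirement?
n ≥ 281

For margin E ≤ 5.2:
n ≥ (z* · σ / E)²
n ≥ (2.576 · 33.8 / 5.2)²
n ≥ 280.36

Minimum n = 281 (rounding up)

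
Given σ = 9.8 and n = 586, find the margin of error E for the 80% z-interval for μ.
Margin of error = 0.52

Margin of error = z* · σ/√n
= 1.282 · 9.8/√586
= 1.282 · 9.8/24.2074
= 0.52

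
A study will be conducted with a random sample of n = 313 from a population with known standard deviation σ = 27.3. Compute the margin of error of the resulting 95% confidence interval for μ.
Margin of error = 3.02

Margin of error = z* · σ/√n
= 1.960 · 27.3/√313
= 1.960 · 27.3/17.6918
= 3.02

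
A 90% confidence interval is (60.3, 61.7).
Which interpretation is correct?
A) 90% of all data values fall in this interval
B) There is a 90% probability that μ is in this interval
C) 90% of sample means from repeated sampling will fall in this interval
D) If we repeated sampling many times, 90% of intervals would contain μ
D

A) Wrong — a CI is about the parameter μ, not individual data values.
B) Wrong — μ is fixed; the randomness lives in the interval, not in μ.
C) Wrong — coverage applies to intervals containing μ, not to future x̄ values.
D) Correct — this is the frequentist long-run coverage interpretation.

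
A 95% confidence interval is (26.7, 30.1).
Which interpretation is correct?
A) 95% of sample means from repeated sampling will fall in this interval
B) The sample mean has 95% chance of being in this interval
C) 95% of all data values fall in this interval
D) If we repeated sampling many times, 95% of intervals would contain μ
D

A) Wrong — coverage applies to intervals containing μ, not to future x̄ values.
B) Wrong — x̄ is observed and sits in the interval by construction.
C) Wrong — a CI is about the parameter μ, not individual data values.
D) Correct — this is the frequentist long-run coverage interpretation.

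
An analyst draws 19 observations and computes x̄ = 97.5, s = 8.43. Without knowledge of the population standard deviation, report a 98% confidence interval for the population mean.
(92.56, 102.44)

t-interval (σ unknown):
df = n - 1 = 18
t* = 2.552 for 98% confidence

Margin of error = t* · s/√n = 2.552 · 8.43/√19 = 4.94

CI: (92.56, 102.44)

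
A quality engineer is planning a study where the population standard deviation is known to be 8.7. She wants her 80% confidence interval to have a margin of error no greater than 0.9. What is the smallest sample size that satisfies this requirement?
n ≥ 154

For margin E ≤ 0.9:
n ≥ (z* · σ / E)²
n ≥ (1.282 · 8.7 / 0.9)²
n ≥ 153.58

Minimum n = 154 (rounding up)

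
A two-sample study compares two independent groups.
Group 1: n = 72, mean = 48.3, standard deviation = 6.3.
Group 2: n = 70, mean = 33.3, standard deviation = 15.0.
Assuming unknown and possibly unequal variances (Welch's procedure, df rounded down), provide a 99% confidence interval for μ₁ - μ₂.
(9.90, 20.10)

Difference: x̄₁ - x̄₂ = 15.00
SE = √(s₁²/n₁ + s₂²/n₂) = √(6.3²/72 + 15.0²/70) = 1.9405
df = 92.06 → 92 (Welch–Satterthwaite, rounded down)
t* = 2.630

CI: 15.00 ± 2.630 · 1.9405 = 15.00 ± 5.10 = (9.90, 20.10)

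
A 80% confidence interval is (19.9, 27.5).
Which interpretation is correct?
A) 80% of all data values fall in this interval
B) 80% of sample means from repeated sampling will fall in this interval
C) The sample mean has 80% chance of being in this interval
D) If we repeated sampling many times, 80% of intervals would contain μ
D

A) Wrong — a CI is about the parameter μ, not individual data values.
B) Wrong — coverage applies to intervals containing μ, not to future x̄ values.
C) Wrong — x̄ is observed and sits in the interval by construction.
D) Correct — this is the frequentist long-run coverage interpretation.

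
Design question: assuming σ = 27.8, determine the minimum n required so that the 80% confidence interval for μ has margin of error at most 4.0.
n ≥ 80

For margin E ≤ 4.0:
n ≥ (z* · σ / E)²
n ≥ (1.282 · 27.8 / 4.0)²
n ≥ 79.39

Minimum n = 80 (rounding up)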